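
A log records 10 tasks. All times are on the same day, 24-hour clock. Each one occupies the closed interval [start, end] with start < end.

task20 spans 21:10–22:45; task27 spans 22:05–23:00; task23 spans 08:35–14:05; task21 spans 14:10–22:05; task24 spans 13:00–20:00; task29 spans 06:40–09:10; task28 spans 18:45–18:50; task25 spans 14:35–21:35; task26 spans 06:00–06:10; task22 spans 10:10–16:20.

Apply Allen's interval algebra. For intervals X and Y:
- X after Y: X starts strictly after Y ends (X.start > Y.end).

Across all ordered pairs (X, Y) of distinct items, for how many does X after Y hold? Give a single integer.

29

Checking all 90 ordered pairs for relation 'after'; matching pairs in alphabetical order:
(task20, task22): task20 after task22 ✓
(task20, task23): task20 after task23 ✓
(task20, task24): task20 after task24 ✓
(task20, task26): task20 after task26 ✓
(task20, task28): task20 after task28 ✓
(task20, task29): task20 after task29 ✓
(task21, task23): task21 after task23 ✓
(task21, task26): task21 after task26 ✓
(task21, task29): task21 after task29 ✓
(task22, task26): task22 after task26 ✓
(task22, task29): task22 after task29 ✓
(task23, task26): task23 after task26 ✓
(task24, task26): task24 after task26 ✓
(task24, task29): task24 after task29 ✓
(task25, task23): task25 after task23 ✓
(task25, task26): task25 after task26 ✓
(task25, task29): task25 after task29 ✓
(task27, task22): task27 after task22 ✓
(task27, task23): task27 after task23 ✓
(task27, task24): task27 after task24 ✓
(task27, task25): task27 after task25 ✓
(task27, task26): task27 after task26 ✓
(task27, task28): task27 after task28 ✓
(task27, task29): task27 after task29 ✓
... plus 5 further pairs not listed.
Count: 29.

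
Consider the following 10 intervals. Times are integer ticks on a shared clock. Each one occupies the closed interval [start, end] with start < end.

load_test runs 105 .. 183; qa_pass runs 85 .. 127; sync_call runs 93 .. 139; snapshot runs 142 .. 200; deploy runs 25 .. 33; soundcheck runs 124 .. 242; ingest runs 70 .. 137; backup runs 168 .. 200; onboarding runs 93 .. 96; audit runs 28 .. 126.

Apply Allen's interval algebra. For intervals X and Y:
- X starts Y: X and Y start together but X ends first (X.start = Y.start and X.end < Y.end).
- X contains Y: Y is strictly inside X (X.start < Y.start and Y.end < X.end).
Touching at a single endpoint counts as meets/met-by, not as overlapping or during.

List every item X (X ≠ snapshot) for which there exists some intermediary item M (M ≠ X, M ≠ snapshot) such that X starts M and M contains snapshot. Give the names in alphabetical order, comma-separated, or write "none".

Target snapshot = [142, 200].
Intermediaries M with M contains snapshot: soundcheck.
Via soundcheck — items with X starts soundcheck: none.
Union: none.

none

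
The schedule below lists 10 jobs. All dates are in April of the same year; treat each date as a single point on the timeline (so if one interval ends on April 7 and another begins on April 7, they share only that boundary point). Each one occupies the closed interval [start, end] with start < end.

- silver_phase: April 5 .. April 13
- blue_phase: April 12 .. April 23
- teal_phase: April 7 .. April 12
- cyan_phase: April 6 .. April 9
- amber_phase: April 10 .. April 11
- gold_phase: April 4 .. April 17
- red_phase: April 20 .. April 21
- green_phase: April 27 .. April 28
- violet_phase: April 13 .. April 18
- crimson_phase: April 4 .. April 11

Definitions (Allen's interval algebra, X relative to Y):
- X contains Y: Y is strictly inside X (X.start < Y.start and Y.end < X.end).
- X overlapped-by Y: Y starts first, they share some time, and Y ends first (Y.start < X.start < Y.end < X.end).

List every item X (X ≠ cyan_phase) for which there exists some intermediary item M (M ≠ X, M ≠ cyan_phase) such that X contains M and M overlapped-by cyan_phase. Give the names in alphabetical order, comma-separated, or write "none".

Target cyan_phase = [April 6, April 9].
Intermediaries M with M overlapped-by cyan_phase: teal_phase.
Via teal_phase — items with X contains teal_phase: gold_phase, silver_phase.
Union: gold_phase, silver_phase.

gold_phase, silver_phase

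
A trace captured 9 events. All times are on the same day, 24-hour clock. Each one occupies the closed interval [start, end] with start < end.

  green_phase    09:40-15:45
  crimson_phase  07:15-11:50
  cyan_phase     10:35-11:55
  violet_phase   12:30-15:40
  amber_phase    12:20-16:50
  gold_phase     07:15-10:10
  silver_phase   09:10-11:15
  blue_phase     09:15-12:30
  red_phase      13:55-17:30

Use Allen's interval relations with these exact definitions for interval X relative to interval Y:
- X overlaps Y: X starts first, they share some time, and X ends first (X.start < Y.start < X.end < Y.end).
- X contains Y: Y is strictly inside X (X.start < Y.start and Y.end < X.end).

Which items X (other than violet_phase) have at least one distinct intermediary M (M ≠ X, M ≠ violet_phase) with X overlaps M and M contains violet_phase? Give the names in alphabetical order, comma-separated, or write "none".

blue_phase, crimson_phase, gold_phase, green_phase, silver_phase

Target violet_phase = [12:30, 15:40].
Intermediaries M with M contains violet_phase: amber_phase, green_phase.
Via amber_phase — items with X overlaps amber_phase: blue_phase, green_phase.
Via green_phase — items with X overlaps green_phase: blue_phase, crimson_phase, gold_phase, silver_phase.
Union: blue_phase, crimson_phase, gold_phase, green_phase, silver_phase.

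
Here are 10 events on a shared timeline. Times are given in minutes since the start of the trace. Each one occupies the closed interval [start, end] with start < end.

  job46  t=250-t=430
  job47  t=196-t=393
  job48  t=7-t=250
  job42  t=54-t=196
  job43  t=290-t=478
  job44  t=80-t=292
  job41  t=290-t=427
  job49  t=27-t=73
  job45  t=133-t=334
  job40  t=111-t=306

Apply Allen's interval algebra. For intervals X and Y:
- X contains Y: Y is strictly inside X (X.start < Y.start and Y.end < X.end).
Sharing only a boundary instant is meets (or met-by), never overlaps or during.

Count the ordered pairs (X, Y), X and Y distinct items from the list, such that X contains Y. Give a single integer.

Checking all 90 ordered pairs for relation 'contains'; matching pairs in alphabetical order:
(job46, job41): job46 contains job41 ✓
(job48, job42): job48 contains job42 ✓
(job48, job49): job48 contains job49 ✓
Count: 3.

3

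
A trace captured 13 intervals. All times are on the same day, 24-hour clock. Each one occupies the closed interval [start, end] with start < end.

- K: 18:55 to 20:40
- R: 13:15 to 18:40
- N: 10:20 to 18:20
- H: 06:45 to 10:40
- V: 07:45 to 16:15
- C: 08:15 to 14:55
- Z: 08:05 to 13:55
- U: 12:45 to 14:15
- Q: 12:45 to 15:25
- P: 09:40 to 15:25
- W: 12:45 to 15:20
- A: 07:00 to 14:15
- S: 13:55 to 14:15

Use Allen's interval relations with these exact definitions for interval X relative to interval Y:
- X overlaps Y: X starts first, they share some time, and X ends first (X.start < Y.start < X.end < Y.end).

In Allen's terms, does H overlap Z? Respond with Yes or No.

Yes

H = [06:45, 10:40], Z = [08:05, 13:55].
Actual relation of H to Z: overlaps.
Asked whether 'overlaps' holds → Yes.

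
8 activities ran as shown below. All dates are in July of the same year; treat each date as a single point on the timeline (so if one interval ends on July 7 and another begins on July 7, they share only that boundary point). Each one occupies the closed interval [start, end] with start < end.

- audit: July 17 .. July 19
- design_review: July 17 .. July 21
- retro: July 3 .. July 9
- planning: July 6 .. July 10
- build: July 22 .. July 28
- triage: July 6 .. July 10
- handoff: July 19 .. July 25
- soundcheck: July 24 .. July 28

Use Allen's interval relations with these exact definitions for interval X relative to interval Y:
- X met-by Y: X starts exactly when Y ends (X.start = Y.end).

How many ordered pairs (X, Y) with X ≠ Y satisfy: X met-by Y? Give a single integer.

1

Checking all 56 ordered pairs for relation 'met-by'; matching pairs in alphabetical order:
(handoff, audit): handoff met-by audit ✓
Count: 1.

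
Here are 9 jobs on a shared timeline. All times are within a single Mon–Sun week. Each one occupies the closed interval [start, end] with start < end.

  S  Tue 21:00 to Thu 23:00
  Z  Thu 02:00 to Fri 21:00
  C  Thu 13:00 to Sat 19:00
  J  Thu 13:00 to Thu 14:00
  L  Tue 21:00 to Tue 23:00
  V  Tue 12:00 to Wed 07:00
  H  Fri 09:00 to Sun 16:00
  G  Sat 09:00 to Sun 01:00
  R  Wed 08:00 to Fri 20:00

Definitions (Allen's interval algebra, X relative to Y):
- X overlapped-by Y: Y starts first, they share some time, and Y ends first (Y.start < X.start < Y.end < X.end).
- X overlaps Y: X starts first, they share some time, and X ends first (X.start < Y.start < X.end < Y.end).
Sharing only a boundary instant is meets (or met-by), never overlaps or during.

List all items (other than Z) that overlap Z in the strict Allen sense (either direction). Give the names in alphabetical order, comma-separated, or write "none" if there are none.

C, H, R, S

Target Z = [Thu 02:00, Fri 21:00].
C [Thu 13:00, Sat 19:00] → overlapped-by → yes.
G [Sat 09:00, Sun 01:00] → after → no.
H [Fri 09:00, Sun 16:00] → overlapped-by → yes.
J [Thu 13:00, Thu 14:00] → during → no.
L [Tue 21:00, Tue 23:00] → before → no.
R [Wed 08:00, Fri 20:00] → overlaps → yes.
S [Tue 21:00, Thu 23:00] → overlaps → yes.
V [Tue 12:00, Wed 07:00] → before → no.
Result: C, H, R, S.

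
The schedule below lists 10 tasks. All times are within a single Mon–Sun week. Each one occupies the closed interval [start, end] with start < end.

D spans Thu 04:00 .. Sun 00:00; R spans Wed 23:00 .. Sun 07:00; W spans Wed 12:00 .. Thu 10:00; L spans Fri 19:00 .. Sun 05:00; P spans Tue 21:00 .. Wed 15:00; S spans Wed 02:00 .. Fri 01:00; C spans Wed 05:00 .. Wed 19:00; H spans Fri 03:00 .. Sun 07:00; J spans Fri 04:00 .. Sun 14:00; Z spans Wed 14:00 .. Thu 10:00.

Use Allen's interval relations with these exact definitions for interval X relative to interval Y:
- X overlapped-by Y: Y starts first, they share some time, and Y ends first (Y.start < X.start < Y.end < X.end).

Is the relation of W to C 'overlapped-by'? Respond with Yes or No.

Yes

W = [Wed 12:00, Thu 10:00], C = [Wed 05:00, Wed 19:00].
Actual relation of W to C: overlapped-by.
Asked whether 'overlapped-by' holds → Yes.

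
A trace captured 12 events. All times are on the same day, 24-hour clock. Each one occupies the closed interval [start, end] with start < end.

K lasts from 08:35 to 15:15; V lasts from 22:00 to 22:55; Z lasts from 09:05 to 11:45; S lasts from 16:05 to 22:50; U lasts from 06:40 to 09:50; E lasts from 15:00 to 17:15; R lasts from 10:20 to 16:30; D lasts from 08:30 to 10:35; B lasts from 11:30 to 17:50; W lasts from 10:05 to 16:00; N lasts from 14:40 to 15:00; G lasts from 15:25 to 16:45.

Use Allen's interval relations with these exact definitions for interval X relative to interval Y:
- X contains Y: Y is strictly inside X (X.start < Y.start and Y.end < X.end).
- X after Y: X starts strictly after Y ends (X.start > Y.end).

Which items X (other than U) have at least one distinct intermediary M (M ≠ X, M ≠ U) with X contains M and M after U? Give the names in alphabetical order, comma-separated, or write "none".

Target U = [06:40, 09:50].
Intermediaries M with M after U: B, E, G, N, R, S, V, W.
Via B — items with X contains B: none.
Via E — items with X contains E: B.
Via G — items with X contains G: B, E.
Via N — items with X contains N: B, K, R, W.
Via R — items with X contains R: none.
Via S — items with X contains S: none.
Via V — items with X contains V: none.
Via W — items with X contains W: none.
Union: B, E, K, R, W.

B, E, K, R, W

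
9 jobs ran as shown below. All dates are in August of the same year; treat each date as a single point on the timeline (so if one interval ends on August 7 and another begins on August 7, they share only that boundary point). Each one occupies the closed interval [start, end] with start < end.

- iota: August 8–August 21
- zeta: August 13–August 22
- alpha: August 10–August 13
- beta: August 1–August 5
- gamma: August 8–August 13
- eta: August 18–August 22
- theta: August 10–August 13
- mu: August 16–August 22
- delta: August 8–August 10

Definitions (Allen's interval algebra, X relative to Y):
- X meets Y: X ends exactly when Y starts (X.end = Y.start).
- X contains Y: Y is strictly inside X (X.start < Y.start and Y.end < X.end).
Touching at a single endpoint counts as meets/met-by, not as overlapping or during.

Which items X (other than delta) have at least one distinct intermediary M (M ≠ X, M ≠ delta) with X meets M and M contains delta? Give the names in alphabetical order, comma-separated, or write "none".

Target delta = [August 8, August 10].
Intermediaries M with M contains delta: none.
Union: none.

none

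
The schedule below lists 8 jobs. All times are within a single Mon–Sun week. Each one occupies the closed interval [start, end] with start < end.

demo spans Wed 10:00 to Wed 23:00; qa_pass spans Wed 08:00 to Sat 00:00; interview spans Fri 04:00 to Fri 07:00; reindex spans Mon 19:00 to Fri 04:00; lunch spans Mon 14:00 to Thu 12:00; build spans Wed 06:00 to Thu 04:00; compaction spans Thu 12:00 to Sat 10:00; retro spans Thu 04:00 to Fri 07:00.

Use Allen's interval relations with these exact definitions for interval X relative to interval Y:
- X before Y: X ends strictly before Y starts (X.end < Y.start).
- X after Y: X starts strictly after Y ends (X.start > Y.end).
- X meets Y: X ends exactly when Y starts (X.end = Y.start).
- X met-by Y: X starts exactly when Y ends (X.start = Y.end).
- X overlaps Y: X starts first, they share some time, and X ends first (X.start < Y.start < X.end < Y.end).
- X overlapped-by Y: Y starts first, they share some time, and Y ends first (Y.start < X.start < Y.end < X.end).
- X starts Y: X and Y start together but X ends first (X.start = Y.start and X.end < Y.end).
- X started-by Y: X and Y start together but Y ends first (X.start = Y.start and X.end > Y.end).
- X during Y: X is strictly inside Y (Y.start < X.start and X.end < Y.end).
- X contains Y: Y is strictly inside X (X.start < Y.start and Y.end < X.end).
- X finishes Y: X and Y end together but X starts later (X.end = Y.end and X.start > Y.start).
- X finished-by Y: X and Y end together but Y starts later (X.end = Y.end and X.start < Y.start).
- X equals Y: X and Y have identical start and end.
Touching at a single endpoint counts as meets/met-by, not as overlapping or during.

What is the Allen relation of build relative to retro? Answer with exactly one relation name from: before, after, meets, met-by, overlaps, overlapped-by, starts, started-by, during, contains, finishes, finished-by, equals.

build = [Wed 06:00, Thu 04:00]; retro = [Thu 04:00, Fri 07:00].
Compare endpoints: build.start < retro.start, build.start < retro.end, build.end = retro.start, build.end < retro.end.
That pattern is 'meets'.

meets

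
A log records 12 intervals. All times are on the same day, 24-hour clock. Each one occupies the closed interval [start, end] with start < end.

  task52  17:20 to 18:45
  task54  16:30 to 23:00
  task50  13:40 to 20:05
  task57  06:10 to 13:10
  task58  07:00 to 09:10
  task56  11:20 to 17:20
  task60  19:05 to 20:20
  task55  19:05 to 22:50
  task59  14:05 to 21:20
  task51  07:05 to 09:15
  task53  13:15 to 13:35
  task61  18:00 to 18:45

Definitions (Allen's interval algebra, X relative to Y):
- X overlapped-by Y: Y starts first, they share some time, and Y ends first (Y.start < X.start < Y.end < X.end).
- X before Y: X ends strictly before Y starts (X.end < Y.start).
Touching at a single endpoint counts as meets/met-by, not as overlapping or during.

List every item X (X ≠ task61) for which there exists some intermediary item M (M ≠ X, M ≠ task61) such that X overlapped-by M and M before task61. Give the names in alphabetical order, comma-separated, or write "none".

task50, task51, task54, task56, task59

Target task61 = [18:00, 18:45].
Intermediaries M with M before task61: task51, task53, task56, task57, task58.
Via task51 — items with X overlapped-by task51: none.
Via task53 — items with X overlapped-by task53: none.
Via task56 — items with X overlapped-by task56: task50, task54, task59.
Via task57 — items with X overlapped-by task57: task56.
Via task58 — items with X overlapped-by task58: task51.
Union: task50, task51, task54, task56, task59.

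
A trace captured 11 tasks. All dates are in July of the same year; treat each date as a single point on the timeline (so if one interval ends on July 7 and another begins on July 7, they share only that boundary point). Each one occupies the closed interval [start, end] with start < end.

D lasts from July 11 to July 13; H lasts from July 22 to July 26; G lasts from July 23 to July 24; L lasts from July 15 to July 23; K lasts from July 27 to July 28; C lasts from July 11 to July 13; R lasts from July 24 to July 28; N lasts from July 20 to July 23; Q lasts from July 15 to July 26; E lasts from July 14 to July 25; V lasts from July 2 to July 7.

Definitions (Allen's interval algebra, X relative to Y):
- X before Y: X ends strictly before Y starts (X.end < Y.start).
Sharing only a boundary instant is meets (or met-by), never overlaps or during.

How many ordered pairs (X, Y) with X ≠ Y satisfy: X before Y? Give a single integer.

Checking all 110 ordered pairs for relation 'before'; matching pairs in alphabetical order:
(C, E): C before E ✓
(C, G): C before G ✓
(C, H): C before H ✓
(C, K): C before K ✓
(C, L): C before L ✓
(C, N): C before N ✓
(C, Q): C before Q ✓
(C, R): C before R ✓
(D, E): D before E ✓
(D, G): D before G ✓
(D, H): D before H ✓
(D, K): D before K ✓
(D, L): D before L ✓
(D, N): D before N ✓
(D, Q): D before Q ✓
(D, R): D before R ✓
(E, K): E before K ✓
(G, K): G before K ✓
(H, K): H before K ✓
(L, K): L before K ✓
(L, R): L before R ✓
(N, K): N before K ✓
(N, R): N before R ✓
(Q, K): Q before K ✓
... plus 10 further pairs not listed.
Count: 34.

34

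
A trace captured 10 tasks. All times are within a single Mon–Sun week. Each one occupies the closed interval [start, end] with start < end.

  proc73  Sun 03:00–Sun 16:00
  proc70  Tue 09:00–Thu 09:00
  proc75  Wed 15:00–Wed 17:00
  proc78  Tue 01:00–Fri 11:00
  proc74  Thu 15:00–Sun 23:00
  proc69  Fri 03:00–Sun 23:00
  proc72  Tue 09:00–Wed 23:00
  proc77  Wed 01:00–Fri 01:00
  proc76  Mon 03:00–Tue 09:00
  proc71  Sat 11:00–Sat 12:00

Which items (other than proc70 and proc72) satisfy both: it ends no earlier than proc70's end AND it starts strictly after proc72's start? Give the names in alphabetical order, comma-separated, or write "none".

proc69, proc71, proc73, proc74, proc77

Conditions: its end is no earlier than proc70's end (X.end >= Thu 09:00) AND its start is strictly after proc72's start (X.start > Tue 09:00).
proc69: end Sun 23:00 >= Thu 09:00? ✓; start Fri 03:00 > Tue 09:00? ✓ → yes.
proc71: end Sat 12:00 >= Thu 09:00? ✓; start Sat 11:00 > Tue 09:00? ✓ → yes.
proc73: end Sun 16:00 >= Thu 09:00? ✓; start Sun 03:00 > Tue 09:00? ✓ → yes.
proc74: end Sun 23:00 >= Thu 09:00? ✓; start Thu 15:00 > Tue 09:00? ✓ → yes.
proc75: end Wed 17:00 >= Thu 09:00? ✗; start Wed 15:00 > Tue 09:00? ✓ → no.
proc76: end Tue 09:00 >= Thu 09:00? ✗; start Mon 03:00 > Tue 09:00? ✗ → no.
proc77: end Fri 01:00 >= Thu 09:00? ✓; start Wed 01:00 > Tue 09:00? ✓ → yes.
proc78: end Fri 11:00 >= Thu 09:00? ✓; start Tue 01:00 > Tue 09:00? ✗ → no.
Result: proc69, proc71, proc73, proc74, proc77.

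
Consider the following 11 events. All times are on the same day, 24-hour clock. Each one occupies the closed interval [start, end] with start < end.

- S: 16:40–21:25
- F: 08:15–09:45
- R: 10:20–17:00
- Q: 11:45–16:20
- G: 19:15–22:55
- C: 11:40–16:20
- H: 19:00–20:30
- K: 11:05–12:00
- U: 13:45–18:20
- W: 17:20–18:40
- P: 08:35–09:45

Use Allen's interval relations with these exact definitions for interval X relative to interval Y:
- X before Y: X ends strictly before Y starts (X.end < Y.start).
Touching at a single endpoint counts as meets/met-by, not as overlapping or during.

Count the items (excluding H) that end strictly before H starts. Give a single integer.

Target H = [19:00, 20:30].
C [11:40, 16:20] → before → counts.
F [08:15, 09:45] → before → counts.
G [19:15, 22:55] → overlapped-by → no.
K [11:05, 12:00] → before → counts.
P [08:35, 09:45] → before → counts.
Q [11:45, 16:20] → before → counts.
R [10:20, 17:00] → before → counts.
S [16:40, 21:25] → contains → no.
U [13:45, 18:20] → before → counts.
W [17:20, 18:40] → before → counts.
Total: 8.

8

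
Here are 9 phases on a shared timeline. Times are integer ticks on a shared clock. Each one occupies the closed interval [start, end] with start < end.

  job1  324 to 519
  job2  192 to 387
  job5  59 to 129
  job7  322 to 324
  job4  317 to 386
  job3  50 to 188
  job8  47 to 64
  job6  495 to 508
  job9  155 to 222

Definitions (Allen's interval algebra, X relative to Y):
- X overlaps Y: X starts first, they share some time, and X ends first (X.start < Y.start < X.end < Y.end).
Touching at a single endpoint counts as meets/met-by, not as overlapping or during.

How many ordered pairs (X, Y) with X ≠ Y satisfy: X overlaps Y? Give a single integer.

Checking all 72 ordered pairs for relation 'overlaps'; matching pairs in alphabetical order:
(job2, job1): job2 overlaps job1 ✓
(job3, job9): job3 overlaps job9 ✓
(job4, job1): job4 overlaps job1 ✓
(job8, job3): job8 overlaps job3 ✓
(job8, job5): job8 overlaps job5 ✓
(job9, job2): job9 overlaps job2 ✓
Count: 6.

6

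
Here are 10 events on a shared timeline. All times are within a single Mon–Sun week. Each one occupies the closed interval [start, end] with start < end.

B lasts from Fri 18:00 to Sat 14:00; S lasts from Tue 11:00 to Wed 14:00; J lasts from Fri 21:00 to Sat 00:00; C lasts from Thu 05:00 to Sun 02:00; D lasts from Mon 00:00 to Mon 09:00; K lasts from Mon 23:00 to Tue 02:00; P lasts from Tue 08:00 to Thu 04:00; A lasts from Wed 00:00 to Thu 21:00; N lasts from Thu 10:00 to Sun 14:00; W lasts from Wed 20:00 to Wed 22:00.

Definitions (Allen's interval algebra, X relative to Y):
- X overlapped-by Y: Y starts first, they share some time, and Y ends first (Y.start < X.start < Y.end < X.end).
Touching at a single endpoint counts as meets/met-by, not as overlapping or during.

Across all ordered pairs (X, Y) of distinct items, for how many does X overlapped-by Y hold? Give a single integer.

Checking all 90 ordered pairs for relation 'overlapped-by'; matching pairs in alphabetical order:
(A, P): A overlapped-by P ✓
(A, S): A overlapped-by S ✓
(C, A): C overlapped-by A ✓
(N, A): N overlapped-by A ✓
(N, C): N overlapped-by C ✓
Count: 5.

5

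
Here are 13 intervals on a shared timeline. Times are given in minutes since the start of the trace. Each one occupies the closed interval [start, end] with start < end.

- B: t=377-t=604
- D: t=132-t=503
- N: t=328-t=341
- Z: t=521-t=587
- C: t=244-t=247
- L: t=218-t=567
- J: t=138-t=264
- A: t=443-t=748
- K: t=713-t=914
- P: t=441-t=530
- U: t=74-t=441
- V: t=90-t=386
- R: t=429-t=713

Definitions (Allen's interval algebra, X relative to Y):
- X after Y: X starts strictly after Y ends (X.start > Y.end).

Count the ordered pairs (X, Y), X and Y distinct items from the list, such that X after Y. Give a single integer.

34

Checking all 156 ordered pairs for relation 'after'; matching pairs in alphabetical order:
(A, C): A after C ✓
(A, J): A after J ✓
(A, N): A after N ✓
(A, U): A after U ✓
(A, V): A after V ✓
(B, C): B after C ✓
(B, J): B after J ✓
(B, N): B after N ✓
(K, B): K after B ✓
(K, C): K after C ✓
(K, D): K after D ✓
(K, J): K after J ✓
(K, L): K after L ✓
(K, N): K after N ✓
(K, P): K after P ✓
(K, U): K after U ✓
(K, V): K after V ✓
(K, Z): K after Z ✓
(N, C): N after C ✓
(N, J): N after J ✓
(P, C): P after C ✓
(P, J): P after J ✓
(P, N): P after N ✓
(P, V): P after V ✓
... plus 10 further pairs not listed.
Count: 34.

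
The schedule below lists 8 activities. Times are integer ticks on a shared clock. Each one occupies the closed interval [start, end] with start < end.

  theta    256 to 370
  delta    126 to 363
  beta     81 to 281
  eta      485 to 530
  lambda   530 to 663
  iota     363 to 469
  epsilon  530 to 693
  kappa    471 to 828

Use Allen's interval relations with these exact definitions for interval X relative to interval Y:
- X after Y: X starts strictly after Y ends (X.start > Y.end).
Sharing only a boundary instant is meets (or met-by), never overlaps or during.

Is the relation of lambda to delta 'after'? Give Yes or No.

lambda = [530, 663], delta = [126, 363].
Actual relation of lambda to delta: after.
Asked whether 'after' holds → Yes.

Yes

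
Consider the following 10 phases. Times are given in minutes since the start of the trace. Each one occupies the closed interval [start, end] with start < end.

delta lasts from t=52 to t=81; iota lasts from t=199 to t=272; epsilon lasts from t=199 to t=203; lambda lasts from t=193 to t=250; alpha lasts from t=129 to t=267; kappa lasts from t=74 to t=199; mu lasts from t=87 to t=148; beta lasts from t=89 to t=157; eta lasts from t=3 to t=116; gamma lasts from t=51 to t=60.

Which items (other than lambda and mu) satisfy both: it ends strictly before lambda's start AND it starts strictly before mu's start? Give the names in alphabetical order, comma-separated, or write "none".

Conditions: its end is strictly before lambda's start (X.end < t=193) AND its start is strictly before mu's start (X.start < t=87).
alpha: end t=267 < t=193? ✗; start t=129 < t=87? ✗ → no.
beta: end t=157 < t=193? ✓; start t=89 < t=87? ✗ → no.
delta: end t=81 < t=193? ✓; start t=52 < t=87? ✓ → yes.
epsilon: end t=203 < t=193? ✗; start t=199 < t=87? ✗ → no.
eta: end t=116 < t=193? ✓; start t=3 < t=87? ✓ → yes.
gamma: end t=60 < t=193? ✓; start t=51 < t=87? ✓ → yes.
iota: end t=272 < t=193? ✗; start t=199 < t=87? ✗ → no.
kappa: end t=199 < t=193? ✗; start t=74 < t=87? ✓ → no.
Result: delta, eta, gamma.

delta, eta, gamma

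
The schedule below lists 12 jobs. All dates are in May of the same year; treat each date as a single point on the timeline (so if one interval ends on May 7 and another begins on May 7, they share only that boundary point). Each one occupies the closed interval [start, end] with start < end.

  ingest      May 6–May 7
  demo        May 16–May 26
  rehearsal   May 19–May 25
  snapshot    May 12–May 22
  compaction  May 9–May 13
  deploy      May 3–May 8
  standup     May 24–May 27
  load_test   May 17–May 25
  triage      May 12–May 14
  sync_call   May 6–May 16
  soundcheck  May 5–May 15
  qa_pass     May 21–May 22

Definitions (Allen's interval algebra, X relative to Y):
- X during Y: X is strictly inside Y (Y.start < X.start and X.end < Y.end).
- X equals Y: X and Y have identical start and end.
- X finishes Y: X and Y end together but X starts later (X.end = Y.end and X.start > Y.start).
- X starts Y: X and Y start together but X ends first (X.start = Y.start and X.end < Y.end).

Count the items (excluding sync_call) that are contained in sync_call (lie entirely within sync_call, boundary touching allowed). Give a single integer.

3

Target sync_call = [May 6, May 16].
compaction [May 9, May 13] → during → counts.
demo [May 16, May 26] → met-by → no.
deploy [May 3, May 8] → overlaps → no.
ingest [May 6, May 7] → starts → counts.
load_test [May 17, May 25] → after → no.
qa_pass [May 21, May 22] → after → no.
rehearsal [May 19, May 25] → after → no.
snapshot [May 12, May 22] → overlapped-by → no.
soundcheck [May 5, May 15] → overlaps → no.
standup [May 24, May 27] → after → no.
triage [May 12, May 14] → during → counts.
Total: 3.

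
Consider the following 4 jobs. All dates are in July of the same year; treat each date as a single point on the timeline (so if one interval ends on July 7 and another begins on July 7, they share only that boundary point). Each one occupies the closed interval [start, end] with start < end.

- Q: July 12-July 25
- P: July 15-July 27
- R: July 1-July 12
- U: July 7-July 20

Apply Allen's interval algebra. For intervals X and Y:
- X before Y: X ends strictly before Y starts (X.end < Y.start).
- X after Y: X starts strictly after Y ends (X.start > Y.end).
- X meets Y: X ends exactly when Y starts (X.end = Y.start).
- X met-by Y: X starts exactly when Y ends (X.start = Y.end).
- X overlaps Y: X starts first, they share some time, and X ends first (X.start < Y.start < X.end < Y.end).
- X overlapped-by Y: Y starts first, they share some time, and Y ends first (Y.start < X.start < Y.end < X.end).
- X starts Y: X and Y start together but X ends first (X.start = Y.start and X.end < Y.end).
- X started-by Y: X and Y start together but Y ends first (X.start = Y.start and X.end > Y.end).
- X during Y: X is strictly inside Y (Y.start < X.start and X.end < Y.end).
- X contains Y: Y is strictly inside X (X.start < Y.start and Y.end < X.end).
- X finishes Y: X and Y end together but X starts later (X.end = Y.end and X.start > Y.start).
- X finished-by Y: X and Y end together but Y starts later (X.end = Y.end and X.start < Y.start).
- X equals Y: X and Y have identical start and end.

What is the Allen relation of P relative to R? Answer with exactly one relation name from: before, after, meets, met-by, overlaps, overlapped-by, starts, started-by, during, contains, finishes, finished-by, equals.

after

P = [July 15, July 27]; R = [July 1, July 12].
Compare endpoints: P.start > R.start, P.start > R.end, P.end > R.start, P.end > R.end.
That pattern is 'after'.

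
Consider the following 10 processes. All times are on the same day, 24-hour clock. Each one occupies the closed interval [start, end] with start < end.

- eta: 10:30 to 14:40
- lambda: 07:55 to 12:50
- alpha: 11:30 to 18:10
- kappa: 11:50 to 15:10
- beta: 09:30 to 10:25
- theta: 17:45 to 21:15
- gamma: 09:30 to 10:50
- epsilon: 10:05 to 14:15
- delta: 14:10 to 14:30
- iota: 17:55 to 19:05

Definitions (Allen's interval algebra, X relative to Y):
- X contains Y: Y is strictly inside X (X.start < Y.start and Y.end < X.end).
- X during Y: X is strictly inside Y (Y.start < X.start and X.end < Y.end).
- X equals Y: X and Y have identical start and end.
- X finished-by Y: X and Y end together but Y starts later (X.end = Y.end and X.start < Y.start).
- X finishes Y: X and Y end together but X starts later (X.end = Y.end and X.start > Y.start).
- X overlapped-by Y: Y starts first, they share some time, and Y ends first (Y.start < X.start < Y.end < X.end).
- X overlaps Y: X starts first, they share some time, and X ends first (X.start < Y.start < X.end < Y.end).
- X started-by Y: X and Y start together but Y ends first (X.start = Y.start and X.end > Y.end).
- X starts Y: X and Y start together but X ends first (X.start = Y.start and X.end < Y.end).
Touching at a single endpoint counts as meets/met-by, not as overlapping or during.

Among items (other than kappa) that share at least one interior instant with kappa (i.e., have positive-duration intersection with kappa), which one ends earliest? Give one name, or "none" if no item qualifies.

Target kappa = [11:50, 15:10].
alpha [11:30, 18:10] → contains → candidate.
beta [09:30, 10:25] → before → excluded.
delta [14:10, 14:30] → during → candidate.
epsilon [10:05, 14:15] → overlaps → candidate.
eta [10:30, 14:40] → overlaps → candidate.
gamma [09:30, 10:50] → before → excluded.
iota [17:55, 19:05] → after → excluded.
lambda [07:55, 12:50] → overlaps → candidate.
theta [17:45, 21:15] → after → excluded.
Among candidates, earliest end is 12:50 → lambda.

lambda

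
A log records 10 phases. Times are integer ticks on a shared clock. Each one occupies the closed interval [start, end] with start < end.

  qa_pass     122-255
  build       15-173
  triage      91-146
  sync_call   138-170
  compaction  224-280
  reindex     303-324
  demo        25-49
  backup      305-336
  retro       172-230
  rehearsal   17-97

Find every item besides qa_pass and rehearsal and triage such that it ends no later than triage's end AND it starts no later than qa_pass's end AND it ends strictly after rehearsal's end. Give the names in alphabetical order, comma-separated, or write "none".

Conditions: its end is no later than triage's end (X.end <= 146) AND its start is no later than qa_pass's end (X.start <= 255) AND its end is strictly after rehearsal's end (X.end > 97).
backup: end 336 <= 146? ✗; start 305 <= 255? ✗; end 336 > 97? ✓ → no.
build: end 173 <= 146? ✗; start 15 <= 255? ✓; end 173 > 97? ✓ → no.
compaction: end 280 <= 146? ✗; start 224 <= 255? ✓; end 280 > 97? ✓ → no.
demo: end 49 <= 146? ✓; start 25 <= 255? ✓; end 49 > 97? ✗ → no.
reindex: end 324 <= 146? ✗; start 303 <= 255? ✗; end 324 > 97? ✓ → no.
retro: end 230 <= 146? ✗; start 172 <= 255? ✓; end 230 > 97? ✓ → no.
sync_call: end 170 <= 146? ✗; start 138 <= 255? ✓; end 170 > 97? ✓ → no.
Result: none.

none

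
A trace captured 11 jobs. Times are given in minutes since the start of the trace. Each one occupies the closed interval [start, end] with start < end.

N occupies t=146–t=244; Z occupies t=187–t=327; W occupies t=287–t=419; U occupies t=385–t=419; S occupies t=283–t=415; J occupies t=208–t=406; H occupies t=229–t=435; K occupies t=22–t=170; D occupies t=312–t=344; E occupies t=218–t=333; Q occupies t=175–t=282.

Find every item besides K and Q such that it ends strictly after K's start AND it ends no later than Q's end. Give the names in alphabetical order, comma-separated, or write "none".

N

Conditions: its end is strictly after K's start (X.end > t=22) AND its end is no later than Q's end (X.end <= t=282).
D: end t=344 > t=22? ✓; end t=344 <= t=282? ✗ → no.
E: end t=333 > t=22? ✓; end t=333 <= t=282? ✗ → no.
H: end t=435 > t=22? ✓; end t=435 <= t=282? ✗ → no.
J: end t=406 > t=22? ✓; end t=406 <= t=282? ✗ → no.
N: end t=244 > t=22? ✓; end t=244 <= t=282? ✓ → yes.
S: end t=415 > t=22? ✓; end t=415 <= t=282? ✗ → no.
U: end t=419 > t=22? ✓; end t=419 <= t=282? ✗ → no.
W: end t=419 > t=22? ✓; end t=419 <= t=282? ✗ → no.
Z: end t=327 > t=22? ✓; end t=327 <= t=282? ✗ → no.
Result: N.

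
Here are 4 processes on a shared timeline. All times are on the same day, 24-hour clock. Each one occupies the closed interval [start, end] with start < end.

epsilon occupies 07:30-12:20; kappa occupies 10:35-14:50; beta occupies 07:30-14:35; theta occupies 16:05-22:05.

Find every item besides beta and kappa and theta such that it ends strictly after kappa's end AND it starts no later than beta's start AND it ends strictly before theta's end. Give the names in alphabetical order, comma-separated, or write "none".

Conditions: its end is strictly after kappa's end (X.end > 14:50) AND its start is no later than beta's start (X.start <= 07:30) AND its end is strictly before theta's end (X.end < 22:05).
epsilon: end 12:20 > 14:50? ✗; start 07:30 <= 07:30? ✓; end 12:20 < 22:05? ✓ → no.
Result: none.

none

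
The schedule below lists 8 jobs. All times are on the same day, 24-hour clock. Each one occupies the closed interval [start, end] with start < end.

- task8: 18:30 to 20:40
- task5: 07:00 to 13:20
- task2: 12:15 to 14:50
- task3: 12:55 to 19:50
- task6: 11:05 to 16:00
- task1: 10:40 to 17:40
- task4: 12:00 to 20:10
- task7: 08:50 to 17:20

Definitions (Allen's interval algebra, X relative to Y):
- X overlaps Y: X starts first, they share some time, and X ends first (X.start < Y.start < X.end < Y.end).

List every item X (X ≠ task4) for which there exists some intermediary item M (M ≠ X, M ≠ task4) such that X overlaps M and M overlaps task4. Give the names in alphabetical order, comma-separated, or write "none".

Target task4 = [12:00, 20:10].
Intermediaries M with M overlaps task4: task1, task5, task6, task7.
Via task1 — items with X overlaps task1: task5, task7.
Via task5 — items with X overlaps task5: none.
Via task6 — items with X overlaps task6: task5.
Via task7 — items with X overlaps task7: task5.
Union: task5, task7.

task5, task7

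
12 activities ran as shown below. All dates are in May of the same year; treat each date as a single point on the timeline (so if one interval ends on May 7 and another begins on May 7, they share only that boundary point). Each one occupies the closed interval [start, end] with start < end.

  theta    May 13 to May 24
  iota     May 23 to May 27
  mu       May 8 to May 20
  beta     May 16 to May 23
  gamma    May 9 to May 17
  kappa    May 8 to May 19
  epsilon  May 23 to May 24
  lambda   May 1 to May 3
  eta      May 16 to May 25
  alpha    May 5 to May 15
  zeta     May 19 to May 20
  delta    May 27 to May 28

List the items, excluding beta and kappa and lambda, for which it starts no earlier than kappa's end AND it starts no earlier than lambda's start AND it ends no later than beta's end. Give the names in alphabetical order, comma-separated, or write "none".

zeta

Conditions: its start is no earlier than kappa's end (X.start >= May 19) AND its start is no earlier than lambda's start (X.start >= May 1) AND its end is no later than beta's end (X.end <= May 23).
alpha: start May 5 >= May 19? ✗; start May 5 >= May 1? ✓; end May 15 <= May 23? ✓ → no.
delta: start May 27 >= May 19? ✓; start May 27 >= May 1? ✓; end May 28 <= May 23? ✗ → no.
epsilon: start May 23 >= May 19? ✓; start May 23 >= May 1? ✓; end May 24 <= May 23? ✗ → no.
eta: start May 16 >= May 19? ✗; start May 16 >= May 1? ✓; end May 25 <= May 23? ✗ → no.
gamma: start May 9 >= May 19? ✗; start May 9 >= May 1? ✓; end May 17 <= May 23? ✓ → no.
iota: start May 23 >= May 19? ✓; start May 23 >= May 1? ✓; end May 27 <= May 23? ✗ → no.
mu: start May 8 >= May 19? ✗; start May 8 >= May 1? ✓; end May 20 <= May 23? ✓ → no.
theta: start May 13 >= May 19? ✗; start May 13 >= May 1? ✓; end May 24 <= May 23? ✗ → no.
zeta: start May 19 >= May 19? ✓; start May 19 >= May 1? ✓; end May 20 <= May 23? ✓ → yes.
Result: zeta.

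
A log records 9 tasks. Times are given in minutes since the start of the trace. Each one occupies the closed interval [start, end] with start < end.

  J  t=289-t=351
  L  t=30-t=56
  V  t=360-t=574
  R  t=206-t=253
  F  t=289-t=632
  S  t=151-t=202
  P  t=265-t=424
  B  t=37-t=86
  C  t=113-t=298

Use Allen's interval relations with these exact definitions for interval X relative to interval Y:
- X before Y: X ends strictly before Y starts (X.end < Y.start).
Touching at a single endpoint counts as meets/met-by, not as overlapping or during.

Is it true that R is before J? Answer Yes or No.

Yes

R = [t=206, t=253], J = [t=289, t=351].
Actual relation of R to J: before.
Asked whether 'before' holds → Yes.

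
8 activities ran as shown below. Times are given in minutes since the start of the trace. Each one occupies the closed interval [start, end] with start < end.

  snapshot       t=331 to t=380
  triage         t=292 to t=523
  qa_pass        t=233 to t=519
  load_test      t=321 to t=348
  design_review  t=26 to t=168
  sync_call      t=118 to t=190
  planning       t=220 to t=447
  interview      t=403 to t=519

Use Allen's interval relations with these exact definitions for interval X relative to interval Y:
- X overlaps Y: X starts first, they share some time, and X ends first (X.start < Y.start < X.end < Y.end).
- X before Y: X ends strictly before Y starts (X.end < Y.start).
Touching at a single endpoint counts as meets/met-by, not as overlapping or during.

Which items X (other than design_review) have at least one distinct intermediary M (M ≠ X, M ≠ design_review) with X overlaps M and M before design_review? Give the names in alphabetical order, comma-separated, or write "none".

Target design_review = [t=26, t=168].
Intermediaries M with M before design_review: none.
Union: none.

none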